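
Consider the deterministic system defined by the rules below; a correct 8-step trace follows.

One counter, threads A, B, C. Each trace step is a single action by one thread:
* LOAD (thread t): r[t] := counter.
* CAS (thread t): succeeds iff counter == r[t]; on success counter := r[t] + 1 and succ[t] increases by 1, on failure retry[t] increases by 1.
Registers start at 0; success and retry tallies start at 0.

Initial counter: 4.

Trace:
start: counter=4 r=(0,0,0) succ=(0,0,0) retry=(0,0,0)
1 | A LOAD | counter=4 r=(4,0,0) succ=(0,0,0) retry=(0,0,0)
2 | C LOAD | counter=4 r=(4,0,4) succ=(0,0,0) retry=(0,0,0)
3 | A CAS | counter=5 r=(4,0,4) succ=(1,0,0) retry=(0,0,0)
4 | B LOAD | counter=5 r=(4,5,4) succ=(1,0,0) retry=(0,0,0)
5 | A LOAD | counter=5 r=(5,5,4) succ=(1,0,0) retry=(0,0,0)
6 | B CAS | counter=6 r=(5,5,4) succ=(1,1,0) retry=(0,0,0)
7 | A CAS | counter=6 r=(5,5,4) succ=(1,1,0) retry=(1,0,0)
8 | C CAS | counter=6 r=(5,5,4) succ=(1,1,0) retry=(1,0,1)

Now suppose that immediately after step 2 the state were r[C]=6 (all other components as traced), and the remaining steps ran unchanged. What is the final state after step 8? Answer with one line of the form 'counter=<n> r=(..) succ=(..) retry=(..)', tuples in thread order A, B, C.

counter=7 r=(5,5,6) succ=(1,1,1) retry=(1,0,0)

state after step 2 := counter=4 r=(4,0,6) succ=(0,0,0) retry=(0,0,0)
3 | A CAS | counter=5 r=(4,0,6) succ=(1,0,0) retry=(0,0,0)
4 | B LOAD | counter=5 r=(4,5,6) succ=(1,0,0) retry=(0,0,0)
5 | A LOAD | counter=5 r=(5,5,6) succ=(1,0,0) retry=(0,0,0)
6 | B CAS | counter=6 r=(5,5,6) succ=(1,1,0) retry=(0,0,0)
7 | A CAS | counter=6 r=(5,5,6) succ=(1,1,0) retry=(1,0,0)
8 | C CAS | counter=7 r=(5,5,6) succ=(1,1,1) retry=(1,0,0)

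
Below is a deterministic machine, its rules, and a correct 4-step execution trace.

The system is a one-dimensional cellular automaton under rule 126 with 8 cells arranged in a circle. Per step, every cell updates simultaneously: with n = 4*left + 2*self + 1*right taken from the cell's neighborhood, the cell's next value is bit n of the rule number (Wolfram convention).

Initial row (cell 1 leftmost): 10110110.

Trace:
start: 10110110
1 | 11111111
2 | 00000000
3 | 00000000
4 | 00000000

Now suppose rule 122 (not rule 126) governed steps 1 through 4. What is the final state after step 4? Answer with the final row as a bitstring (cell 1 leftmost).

11110111

(re-executing steps 1..4 under rule 122; state before step 1: 10110110)
1 | 01111111
2 | 11000001
3 | 01100011
4 | 11110111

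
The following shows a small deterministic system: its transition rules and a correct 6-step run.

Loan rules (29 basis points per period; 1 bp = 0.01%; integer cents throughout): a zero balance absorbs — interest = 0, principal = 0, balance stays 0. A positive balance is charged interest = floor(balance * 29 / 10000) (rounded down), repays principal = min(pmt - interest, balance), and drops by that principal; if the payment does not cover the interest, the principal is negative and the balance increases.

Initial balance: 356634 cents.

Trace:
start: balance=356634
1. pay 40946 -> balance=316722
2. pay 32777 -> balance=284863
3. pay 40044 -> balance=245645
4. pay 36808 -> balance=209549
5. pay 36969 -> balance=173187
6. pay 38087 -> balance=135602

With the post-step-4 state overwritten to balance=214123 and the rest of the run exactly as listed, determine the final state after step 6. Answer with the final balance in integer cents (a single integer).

state after step 4 := balance=214123
5. pay 36969 -> balance=177774
6. pay 38087 -> balance=140202

140202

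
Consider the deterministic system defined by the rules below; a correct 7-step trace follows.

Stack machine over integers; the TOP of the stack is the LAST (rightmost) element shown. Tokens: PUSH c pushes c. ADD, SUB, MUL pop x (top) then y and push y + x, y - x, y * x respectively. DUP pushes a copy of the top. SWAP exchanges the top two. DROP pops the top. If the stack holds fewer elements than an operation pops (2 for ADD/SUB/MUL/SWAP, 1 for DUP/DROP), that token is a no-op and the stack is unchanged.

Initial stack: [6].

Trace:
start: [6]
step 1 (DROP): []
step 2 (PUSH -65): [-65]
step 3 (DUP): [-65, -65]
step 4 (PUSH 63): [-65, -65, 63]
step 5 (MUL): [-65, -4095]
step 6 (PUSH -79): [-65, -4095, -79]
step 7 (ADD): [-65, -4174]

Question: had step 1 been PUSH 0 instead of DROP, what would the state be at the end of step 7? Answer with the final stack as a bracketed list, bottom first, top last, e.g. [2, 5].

(re-executing from step 1 with the substitution; state before step 1: [6])
step 1 (PUSH 0): [6, 0]
step 2 (PUSH -65): [6, 0, -65]
step 3 (DUP): [6, 0, -65, -65]
step 4 (PUSH 63): [6, 0, -65, -65, 63]
step 5 (MUL): [6, 0, -65, -4095]
step 6 (PUSH -79): [6, 0, -65, -4095, -79]
step 7 (ADD): [6, 0, -65, -4174]

[6, 0, -65, -4174]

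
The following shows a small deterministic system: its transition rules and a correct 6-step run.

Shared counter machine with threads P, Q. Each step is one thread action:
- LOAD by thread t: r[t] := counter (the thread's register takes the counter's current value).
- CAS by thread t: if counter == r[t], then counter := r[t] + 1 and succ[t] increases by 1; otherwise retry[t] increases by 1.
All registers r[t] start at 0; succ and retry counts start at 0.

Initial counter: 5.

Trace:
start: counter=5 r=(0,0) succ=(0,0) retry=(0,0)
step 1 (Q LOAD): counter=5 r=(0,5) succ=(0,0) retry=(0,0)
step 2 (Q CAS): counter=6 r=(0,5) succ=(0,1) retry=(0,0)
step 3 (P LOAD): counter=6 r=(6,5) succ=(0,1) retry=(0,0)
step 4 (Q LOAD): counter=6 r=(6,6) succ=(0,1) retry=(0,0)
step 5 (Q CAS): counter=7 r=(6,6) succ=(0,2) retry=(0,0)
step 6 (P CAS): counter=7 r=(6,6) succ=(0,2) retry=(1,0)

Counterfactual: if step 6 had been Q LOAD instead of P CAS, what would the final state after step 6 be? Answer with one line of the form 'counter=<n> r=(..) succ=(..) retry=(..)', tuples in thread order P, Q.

counter=7 r=(6,7) succ=(0,2) retry=(0,0)

(re-executing from step 6 with the substitution; state before step 6: counter=7 r=(6,6) succ=(0,2) retry=(0,0))
step 6 (Q LOAD): counter=7 r=(6,7) succ=(0,2) retry=(0,0)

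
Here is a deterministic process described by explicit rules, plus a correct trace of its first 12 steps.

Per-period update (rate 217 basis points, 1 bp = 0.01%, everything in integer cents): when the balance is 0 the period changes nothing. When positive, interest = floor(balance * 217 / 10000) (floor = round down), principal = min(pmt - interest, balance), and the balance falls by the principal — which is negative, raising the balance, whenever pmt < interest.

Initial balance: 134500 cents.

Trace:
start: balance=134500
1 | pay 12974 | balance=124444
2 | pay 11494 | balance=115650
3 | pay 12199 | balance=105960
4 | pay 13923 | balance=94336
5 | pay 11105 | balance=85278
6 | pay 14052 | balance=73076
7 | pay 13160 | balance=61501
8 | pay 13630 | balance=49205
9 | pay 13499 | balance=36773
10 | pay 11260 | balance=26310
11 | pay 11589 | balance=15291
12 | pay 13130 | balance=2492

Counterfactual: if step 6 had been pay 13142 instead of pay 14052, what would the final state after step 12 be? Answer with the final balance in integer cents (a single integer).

3529

(re-executing from step 6 with the substitution; state before step 6: balance=85278)
6 | pay 13142 | balance=73986
7 | pay 13160 | balance=62431
8 | pay 13630 | balance=50155
9 | pay 13499 | balance=37744
10 | pay 11260 | balance=27303
11 | pay 11589 | balance=16306
12 | pay 13130 | balance=3529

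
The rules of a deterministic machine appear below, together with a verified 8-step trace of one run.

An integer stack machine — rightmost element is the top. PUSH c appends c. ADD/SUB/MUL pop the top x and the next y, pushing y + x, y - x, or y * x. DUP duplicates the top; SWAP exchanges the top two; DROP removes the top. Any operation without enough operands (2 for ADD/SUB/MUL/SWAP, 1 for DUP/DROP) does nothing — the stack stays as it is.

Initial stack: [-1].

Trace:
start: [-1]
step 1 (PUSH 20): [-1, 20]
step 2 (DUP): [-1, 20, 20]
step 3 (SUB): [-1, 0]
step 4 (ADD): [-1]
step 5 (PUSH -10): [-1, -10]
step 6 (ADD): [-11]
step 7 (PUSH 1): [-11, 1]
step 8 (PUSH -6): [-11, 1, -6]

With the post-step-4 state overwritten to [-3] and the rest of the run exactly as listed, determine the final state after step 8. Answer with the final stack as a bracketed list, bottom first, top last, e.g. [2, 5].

[-13, 1, -6]

state after step 4 := [-3]
step 5 (PUSH -10): [-3, -10]
step 6 (ADD): [-13]
step 7 (PUSH 1): [-13, 1]
step 8 (PUSH -6): [-13, 1, -6]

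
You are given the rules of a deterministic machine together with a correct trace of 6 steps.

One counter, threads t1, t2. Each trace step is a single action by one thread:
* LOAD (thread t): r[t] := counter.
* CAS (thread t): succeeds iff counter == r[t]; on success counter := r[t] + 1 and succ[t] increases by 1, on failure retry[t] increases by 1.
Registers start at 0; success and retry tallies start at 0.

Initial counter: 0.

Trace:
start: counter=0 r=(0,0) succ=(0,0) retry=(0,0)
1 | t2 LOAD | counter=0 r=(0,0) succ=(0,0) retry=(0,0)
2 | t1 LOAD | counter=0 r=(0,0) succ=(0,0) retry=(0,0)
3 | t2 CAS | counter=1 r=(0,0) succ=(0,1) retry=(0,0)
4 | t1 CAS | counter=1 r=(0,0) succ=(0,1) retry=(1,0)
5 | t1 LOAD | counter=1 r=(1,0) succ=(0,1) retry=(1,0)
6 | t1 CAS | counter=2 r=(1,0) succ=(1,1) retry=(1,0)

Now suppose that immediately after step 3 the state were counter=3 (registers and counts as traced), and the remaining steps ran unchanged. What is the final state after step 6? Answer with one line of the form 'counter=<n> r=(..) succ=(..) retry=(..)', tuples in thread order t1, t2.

state after step 3 := counter=3 r=(0,0) succ=(0,1) retry=(0,0)
4 | t1 CAS | counter=3 r=(0,0) succ=(0,1) retry=(1,0)
5 | t1 LOAD | counter=3 r=(3,0) succ=(0,1) retry=(1,0)
6 | t1 CAS | counter=4 r=(3,0) succ=(1,1) retry=(1,0)

counter=4 r=(3,0) succ=(1,1) retry=(1,0)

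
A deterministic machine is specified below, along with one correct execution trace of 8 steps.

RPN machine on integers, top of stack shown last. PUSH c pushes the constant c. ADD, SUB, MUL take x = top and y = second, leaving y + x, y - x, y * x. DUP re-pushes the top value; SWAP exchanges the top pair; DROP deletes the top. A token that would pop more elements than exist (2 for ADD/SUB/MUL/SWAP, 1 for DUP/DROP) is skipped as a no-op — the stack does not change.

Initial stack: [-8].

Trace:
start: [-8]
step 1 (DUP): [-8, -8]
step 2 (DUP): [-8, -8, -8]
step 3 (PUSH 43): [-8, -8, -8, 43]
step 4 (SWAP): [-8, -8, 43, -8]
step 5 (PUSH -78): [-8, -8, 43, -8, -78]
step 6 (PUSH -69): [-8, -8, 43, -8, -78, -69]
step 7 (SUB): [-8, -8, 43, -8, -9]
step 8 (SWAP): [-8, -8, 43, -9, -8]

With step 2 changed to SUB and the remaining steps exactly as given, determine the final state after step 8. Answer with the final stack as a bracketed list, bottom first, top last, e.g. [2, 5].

(re-executing from step 2 with the substitution; state before step 2: [-8, -8])
step 2 (SUB): [0]
step 3 (PUSH 43): [0, 43]
step 4 (SWAP): [43, 0]
step 5 (PUSH -78): [43, 0, -78]
step 6 (PUSH -69): [43, 0, -78, -69]
step 7 (SUB): [43, 0, -9]
step 8 (SWAP): [43, -9, 0]

[43, -9, 0]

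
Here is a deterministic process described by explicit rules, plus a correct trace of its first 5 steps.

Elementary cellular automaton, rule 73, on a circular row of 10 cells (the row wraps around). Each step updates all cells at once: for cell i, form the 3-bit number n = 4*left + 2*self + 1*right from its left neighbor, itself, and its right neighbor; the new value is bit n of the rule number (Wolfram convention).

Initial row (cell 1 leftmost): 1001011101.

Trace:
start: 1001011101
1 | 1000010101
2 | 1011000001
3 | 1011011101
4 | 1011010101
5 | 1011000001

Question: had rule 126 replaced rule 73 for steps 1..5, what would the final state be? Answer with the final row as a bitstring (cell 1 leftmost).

(re-executing steps 1..5 under rule 126; state before step 1: 1001011101)
1 | 1111110111
2 | 0000011100
3 | 0000110110
4 | 0001111111
5 | 1011000001

1011000001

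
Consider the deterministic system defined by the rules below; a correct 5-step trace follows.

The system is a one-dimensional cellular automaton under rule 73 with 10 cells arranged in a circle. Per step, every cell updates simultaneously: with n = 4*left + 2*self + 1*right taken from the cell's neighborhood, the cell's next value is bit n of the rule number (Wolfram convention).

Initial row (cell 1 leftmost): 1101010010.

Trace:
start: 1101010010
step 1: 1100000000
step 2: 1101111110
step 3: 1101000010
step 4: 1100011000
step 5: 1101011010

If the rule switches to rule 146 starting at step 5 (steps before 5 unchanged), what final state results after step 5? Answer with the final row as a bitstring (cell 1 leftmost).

0010100101

(re-executing step 5 under rule 146; state before step 5: 1100011000)
step 5: 0010100101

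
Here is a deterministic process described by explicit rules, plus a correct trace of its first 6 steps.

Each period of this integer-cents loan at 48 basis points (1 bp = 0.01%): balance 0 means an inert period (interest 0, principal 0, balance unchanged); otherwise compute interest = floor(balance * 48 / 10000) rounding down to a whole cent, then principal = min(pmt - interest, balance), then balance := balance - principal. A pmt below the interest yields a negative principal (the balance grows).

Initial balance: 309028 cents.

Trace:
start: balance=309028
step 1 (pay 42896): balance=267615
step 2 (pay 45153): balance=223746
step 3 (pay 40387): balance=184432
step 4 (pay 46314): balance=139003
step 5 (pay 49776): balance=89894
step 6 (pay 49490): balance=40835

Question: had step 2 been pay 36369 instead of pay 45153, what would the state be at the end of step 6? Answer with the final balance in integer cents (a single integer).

49789

(re-executing from step 2 with the substitution; state before step 2: balance=267615)
step 2 (pay 36369): balance=232530
step 3 (pay 40387): balance=193259
step 4 (pay 46314): balance=147872
step 5 (pay 49776): balance=98805
step 6 (pay 49490): balance=49789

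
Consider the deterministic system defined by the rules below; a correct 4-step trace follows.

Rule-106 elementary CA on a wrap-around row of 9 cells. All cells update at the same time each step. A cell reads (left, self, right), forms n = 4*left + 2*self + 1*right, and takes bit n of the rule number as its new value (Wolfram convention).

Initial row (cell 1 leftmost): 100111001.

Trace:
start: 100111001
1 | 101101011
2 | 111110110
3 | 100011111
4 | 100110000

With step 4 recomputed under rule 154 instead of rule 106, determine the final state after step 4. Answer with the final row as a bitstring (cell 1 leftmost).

010111111

(re-executing step 4 under rule 154; state before step 4: 100011111)
4 | 010111111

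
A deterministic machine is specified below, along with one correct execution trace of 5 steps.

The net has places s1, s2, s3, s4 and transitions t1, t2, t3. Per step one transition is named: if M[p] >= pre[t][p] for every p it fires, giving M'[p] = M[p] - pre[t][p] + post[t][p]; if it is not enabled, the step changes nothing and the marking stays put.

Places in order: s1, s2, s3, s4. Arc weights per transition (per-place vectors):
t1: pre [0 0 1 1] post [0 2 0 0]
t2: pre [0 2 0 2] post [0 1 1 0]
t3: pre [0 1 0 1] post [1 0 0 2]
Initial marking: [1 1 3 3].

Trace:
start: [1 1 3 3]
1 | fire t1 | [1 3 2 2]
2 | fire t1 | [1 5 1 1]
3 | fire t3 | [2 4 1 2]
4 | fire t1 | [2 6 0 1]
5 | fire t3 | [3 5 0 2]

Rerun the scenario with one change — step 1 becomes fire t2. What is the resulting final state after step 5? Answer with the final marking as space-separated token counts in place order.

3 3 1 3

(re-executing from step 1 with the substitution; state before step 1: [1 1 3 3])
1 | fire t2 | [1 1 3 3]
2 | fire t1 | [1 3 2 2]
3 | fire t3 | [2 2 2 3]
4 | fire t1 | [2 4 1 2]
5 | fire t3 | [3 3 1 3]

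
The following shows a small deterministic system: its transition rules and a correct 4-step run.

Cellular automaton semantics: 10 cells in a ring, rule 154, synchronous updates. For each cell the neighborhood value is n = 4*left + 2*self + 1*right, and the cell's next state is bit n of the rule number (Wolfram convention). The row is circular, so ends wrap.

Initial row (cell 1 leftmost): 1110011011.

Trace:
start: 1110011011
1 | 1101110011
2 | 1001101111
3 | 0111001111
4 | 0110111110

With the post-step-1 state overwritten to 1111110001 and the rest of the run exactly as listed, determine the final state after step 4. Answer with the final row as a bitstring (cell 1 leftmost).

state after step 1 := 1111110001
2 | 1111101011
3 | 1111000011
4 | 1110100111

1110100111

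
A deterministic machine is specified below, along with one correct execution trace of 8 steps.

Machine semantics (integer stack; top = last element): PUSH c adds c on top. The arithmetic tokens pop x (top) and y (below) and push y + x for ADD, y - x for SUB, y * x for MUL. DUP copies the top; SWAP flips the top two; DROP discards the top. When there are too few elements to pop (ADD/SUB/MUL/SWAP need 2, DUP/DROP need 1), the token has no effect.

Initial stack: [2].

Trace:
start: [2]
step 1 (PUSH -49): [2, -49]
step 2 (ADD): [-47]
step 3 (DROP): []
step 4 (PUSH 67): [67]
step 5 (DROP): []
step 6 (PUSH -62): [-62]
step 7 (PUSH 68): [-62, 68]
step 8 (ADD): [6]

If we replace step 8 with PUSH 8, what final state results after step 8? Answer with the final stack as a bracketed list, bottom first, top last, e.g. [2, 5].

[-62, 68, 8]

(re-executing from step 8 with the substitution; state before step 8: [-62, 68])
step 8 (PUSH 8): [-62, 68, 8]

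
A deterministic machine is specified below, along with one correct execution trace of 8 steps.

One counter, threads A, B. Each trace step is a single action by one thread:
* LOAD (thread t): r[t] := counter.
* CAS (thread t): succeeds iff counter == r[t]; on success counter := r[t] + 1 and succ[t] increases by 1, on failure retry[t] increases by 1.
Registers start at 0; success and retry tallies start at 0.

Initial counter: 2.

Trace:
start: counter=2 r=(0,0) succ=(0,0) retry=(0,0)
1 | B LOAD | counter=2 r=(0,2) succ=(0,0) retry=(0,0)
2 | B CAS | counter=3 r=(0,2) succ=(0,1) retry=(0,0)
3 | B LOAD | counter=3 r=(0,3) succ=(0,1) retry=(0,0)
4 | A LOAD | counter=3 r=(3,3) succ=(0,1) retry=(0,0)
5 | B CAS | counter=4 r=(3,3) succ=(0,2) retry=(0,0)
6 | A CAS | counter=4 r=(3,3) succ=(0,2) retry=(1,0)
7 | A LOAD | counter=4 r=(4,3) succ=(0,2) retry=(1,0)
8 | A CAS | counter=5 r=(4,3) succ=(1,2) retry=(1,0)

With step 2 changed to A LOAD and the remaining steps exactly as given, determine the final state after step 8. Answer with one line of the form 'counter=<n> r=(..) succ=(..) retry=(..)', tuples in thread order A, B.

counter=4 r=(3,2) succ=(1,1) retry=(1,0)

(re-executing from step 2 with the substitution; state before step 2: counter=2 r=(0,2) succ=(0,0) retry=(0,0))
2 | A LOAD | counter=2 r=(2,2) succ=(0,0) retry=(0,0)
3 | B LOAD | counter=2 r=(2,2) succ=(0,0) retry=(0,0)
4 | A LOAD | counter=2 r=(2,2) succ=(0,0) retry=(0,0)
5 | B CAS | counter=3 r=(2,2) succ=(0,1) retry=(0,0)
6 | A CAS | counter=3 r=(2,2) succ=(0,1) retry=(1,0)
7 | A LOAD | counter=3 r=(3,2) succ=(0,1) retry=(1,0)
8 | A CAS | counter=4 r=(3,2) succ=(1,1) retry=(1,0)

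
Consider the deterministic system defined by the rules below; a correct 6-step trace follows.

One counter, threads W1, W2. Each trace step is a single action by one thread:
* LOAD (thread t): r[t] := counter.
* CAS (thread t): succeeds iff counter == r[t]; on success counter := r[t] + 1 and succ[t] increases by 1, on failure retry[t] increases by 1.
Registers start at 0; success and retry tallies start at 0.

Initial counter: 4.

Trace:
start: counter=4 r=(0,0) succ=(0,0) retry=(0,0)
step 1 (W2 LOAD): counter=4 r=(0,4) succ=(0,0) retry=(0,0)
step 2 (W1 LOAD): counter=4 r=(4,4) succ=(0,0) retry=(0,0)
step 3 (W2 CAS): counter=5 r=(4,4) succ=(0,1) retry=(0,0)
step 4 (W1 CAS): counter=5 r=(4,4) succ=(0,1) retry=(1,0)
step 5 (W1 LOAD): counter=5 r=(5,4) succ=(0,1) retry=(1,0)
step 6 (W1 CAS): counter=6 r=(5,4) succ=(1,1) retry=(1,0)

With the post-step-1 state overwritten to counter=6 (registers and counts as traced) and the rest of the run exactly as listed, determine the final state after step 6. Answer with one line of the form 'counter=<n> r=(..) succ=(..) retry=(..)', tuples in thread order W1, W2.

counter=8 r=(7,4) succ=(2,0) retry=(0,1)

state after step 1 := counter=6 r=(0,4) succ=(0,0) retry=(0,0)
step 2 (W1 LOAD): counter=6 r=(6,4) succ=(0,0) retry=(0,0)
step 3 (W2 CAS): counter=6 r=(6,4) succ=(0,0) retry=(0,1)
step 4 (W1 CAS): counter=7 r=(6,4) succ=(1,0) retry=(0,1)
step 5 (W1 LOAD): counter=7 r=(7,4) succ=(1,0) retry=(0,1)
step 6 (W1 CAS): counter=8 r=(7,4) succ=(2,0) retry=(0,1)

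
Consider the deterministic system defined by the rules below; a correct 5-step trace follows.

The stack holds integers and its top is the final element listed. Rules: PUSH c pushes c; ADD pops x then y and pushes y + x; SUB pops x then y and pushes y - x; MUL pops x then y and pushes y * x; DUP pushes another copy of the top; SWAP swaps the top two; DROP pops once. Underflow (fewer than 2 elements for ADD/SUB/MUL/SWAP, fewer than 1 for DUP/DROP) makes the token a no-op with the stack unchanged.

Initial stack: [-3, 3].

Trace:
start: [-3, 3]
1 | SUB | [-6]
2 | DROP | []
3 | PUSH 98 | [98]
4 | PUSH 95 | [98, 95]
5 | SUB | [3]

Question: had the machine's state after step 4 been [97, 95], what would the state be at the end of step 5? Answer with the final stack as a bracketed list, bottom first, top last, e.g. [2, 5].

[2]

state after step 4 := [97, 95]
5 | SUB | [2]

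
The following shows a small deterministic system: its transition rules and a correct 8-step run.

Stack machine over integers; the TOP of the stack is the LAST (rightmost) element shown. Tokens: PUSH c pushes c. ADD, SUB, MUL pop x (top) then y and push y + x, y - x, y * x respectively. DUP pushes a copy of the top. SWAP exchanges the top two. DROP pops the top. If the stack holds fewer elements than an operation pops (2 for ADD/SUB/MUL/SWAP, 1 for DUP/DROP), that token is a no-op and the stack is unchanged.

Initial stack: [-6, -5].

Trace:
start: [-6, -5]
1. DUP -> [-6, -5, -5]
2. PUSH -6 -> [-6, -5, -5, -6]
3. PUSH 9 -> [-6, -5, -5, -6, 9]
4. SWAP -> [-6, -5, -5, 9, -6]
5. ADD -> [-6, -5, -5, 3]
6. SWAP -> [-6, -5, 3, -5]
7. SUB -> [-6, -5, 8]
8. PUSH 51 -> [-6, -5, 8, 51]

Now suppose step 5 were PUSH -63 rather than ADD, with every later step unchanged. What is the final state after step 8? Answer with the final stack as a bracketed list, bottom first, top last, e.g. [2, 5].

(re-executing from step 5 with the substitution; state before step 5: [-6, -5, -5, 9, -6])
5. PUSH -63 -> [-6, -5, -5, 9, -6, -63]
6. SWAP -> [-6, -5, -5, 9, -63, -6]
7. SUB -> [-6, -5, -5, 9, -57]
8. PUSH 51 -> [-6, -5, -5, 9, -57, 51]

[-6, -5, -5, 9, -57, 51]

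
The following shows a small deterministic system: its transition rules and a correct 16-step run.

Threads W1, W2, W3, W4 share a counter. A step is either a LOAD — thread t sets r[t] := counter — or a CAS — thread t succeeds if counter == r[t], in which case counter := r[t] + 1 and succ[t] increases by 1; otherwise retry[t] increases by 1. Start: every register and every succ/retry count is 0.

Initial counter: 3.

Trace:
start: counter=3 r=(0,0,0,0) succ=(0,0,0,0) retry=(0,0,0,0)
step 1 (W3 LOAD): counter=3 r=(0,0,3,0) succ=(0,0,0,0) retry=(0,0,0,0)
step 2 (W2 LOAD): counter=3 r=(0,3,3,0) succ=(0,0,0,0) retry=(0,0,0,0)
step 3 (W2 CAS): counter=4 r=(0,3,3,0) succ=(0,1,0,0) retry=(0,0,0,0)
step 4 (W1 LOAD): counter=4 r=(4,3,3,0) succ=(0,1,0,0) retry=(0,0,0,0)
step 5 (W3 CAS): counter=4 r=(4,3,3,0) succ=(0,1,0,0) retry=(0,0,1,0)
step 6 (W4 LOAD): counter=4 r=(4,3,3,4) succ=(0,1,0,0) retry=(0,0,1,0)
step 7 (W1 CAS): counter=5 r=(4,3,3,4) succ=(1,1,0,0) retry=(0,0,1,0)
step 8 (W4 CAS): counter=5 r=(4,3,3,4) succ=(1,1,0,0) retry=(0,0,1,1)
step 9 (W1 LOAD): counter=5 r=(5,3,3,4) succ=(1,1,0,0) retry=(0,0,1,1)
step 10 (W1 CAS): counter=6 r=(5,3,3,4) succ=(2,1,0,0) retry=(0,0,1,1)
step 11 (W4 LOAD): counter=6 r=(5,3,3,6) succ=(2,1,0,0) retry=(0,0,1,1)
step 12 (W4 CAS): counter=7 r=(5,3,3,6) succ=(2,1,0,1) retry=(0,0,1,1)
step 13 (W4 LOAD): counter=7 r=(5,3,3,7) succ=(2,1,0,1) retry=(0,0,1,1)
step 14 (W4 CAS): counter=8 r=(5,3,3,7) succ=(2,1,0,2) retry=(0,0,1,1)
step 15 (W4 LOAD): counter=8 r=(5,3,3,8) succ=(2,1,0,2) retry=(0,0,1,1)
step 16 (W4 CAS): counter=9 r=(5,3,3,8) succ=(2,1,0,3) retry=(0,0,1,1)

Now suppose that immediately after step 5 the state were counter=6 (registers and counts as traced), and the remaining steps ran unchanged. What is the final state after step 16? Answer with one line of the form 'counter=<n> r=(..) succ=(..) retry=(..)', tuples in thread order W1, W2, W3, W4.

counter=11 r=(7,3,3,10) succ=(1,1,0,4) retry=(1,0,1,0)

state after step 5 := counter=6 r=(4,3,3,0) succ=(0,1,0,0) retry=(0,0,1,0)
step 6 (W4 LOAD): counter=6 r=(4,3,3,6) succ=(0,1,0,0) retry=(0,0,1,0)
step 7 (W1 CAS): counter=6 r=(4,3,3,6) succ=(0,1,0,0) retry=(1,0,1,0)
step 8 (W4 CAS): counter=7 r=(4,3,3,6) succ=(0,1,0,1) retry=(1,0,1,0)
step 9 (W1 LOAD): counter=7 r=(7,3,3,6) succ=(0,1,0,1) retry=(1,0,1,0)
step 10 (W1 CAS): counter=8 r=(7,3,3,6) succ=(1,1,0,1) retry=(1,0,1,0)
step 11 (W4 LOAD): counter=8 r=(7,3,3,8) succ=(1,1,0,1) retry=(1,0,1,0)
step 12 (W4 CAS): counter=9 r=(7,3,3,8) succ=(1,1,0,2) retry=(1,0,1,0)
step 13 (W4 LOAD): counter=9 r=(7,3,3,9) succ=(1,1,0,2) retry=(1,0,1,0)
step 14 (W4 CAS): counter=10 r=(7,3,3,9) succ=(1,1,0,3) retry=(1,0,1,0)
step 15 (W4 LOAD): counter=10 r=(7,3,3,10) succ=(1,1,0,3) retry=(1,0,1,0)
step 16 (W4 CAS): counter=11 r=(7,3,3,10) succ=(1,1,0,4) retry=(1,0,1,0)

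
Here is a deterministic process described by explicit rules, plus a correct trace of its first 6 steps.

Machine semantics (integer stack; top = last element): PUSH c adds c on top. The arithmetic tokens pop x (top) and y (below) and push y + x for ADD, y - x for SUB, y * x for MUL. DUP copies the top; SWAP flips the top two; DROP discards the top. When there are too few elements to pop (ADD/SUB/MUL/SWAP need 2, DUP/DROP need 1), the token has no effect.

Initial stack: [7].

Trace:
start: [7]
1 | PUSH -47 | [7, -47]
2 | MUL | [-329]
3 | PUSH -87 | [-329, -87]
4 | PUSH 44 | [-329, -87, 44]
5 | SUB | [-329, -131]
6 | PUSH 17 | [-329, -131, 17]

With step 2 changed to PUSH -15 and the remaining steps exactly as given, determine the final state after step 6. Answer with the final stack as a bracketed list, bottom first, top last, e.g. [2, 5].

[7, -47, -15, -131, 17]

(re-executing from step 2 with the substitution; state before step 2: [7, -47])
2 | PUSH -15 | [7, -47, -15]
3 | PUSH -87 | [7, -47, -15, -87]
4 | PUSH 44 | [7, -47, -15, -87, 44]
5 | SUB | [7, -47, -15, -131]
6 | PUSH 17 | [7, -47, -15, -131, 17]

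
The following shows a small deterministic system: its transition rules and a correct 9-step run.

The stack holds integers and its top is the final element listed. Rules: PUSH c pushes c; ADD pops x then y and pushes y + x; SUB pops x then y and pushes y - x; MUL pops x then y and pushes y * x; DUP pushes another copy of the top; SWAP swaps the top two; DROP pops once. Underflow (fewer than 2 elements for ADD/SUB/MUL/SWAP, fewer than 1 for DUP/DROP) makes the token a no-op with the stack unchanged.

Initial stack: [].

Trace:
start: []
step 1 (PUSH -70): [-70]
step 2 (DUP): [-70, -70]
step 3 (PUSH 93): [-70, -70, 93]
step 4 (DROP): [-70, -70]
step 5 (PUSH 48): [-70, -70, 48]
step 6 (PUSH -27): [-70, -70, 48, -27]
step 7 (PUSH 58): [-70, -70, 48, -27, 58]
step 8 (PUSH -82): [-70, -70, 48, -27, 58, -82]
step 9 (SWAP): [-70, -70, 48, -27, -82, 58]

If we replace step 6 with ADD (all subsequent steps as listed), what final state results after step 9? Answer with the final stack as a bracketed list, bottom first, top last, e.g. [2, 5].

[-70, -22, -82, 58]

(re-executing from step 6 with the substitution; state before step 6: [-70, -70, 48])
step 6 (ADD): [-70, -22]
step 7 (PUSH 58): [-70, -22, 58]
step 8 (PUSH -82): [-70, -22, 58, -82]
step 9 (SWAP): [-70, -22, -82, 58]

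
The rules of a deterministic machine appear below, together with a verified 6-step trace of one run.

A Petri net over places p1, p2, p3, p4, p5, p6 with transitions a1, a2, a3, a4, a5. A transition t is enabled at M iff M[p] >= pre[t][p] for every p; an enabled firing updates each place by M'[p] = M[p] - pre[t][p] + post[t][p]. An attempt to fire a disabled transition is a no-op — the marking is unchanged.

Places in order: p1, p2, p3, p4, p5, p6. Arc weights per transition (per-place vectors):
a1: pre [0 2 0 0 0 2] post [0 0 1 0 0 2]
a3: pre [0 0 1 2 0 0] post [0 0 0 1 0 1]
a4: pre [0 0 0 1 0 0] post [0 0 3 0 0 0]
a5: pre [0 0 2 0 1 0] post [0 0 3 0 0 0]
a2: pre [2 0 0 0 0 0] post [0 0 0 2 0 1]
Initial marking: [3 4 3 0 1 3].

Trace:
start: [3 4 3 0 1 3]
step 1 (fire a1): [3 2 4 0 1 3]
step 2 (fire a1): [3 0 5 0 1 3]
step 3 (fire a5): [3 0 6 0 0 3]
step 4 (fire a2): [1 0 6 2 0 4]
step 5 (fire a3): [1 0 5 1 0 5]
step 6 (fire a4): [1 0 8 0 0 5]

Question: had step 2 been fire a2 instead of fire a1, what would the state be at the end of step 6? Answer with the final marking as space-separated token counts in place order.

(re-executing from step 2 with the substitution; state before step 2: [3 2 4 0 1 3])
step 2 (fire a2): [1 2 4 2 1 4]
step 3 (fire a5): [1 2 5 2 0 4]
step 4 (fire a2): [1 2 5 2 0 4]
step 5 (fire a3): [1 2 4 1 0 5]
step 6 (fire a4): [1 2 7 0 0 5]

1 2 7 0 0 5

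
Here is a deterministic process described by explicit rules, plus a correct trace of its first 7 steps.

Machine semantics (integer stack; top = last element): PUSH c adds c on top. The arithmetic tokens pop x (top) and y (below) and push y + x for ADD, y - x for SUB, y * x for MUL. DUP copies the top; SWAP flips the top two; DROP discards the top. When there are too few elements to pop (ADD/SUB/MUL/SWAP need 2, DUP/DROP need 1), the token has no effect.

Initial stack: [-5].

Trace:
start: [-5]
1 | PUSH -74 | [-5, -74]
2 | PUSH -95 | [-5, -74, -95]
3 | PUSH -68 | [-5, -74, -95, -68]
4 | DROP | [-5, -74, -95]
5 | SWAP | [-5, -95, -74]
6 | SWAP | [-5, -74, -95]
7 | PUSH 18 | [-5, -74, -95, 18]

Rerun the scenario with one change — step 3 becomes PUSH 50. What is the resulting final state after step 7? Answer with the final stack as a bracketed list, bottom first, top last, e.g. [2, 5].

[-5, -74, -95, 18]

(re-executing from step 3 with the substitution; state before step 3: [-5, -74, -95])
3 | PUSH 50 | [-5, -74, -95, 50]
4 | DROP | [-5, -74, -95]
5 | SWAP | [-5, -95, -74]
6 | SWAP | [-5, -74, -95]
7 | PUSH 18 | [-5, -74, -95, 18]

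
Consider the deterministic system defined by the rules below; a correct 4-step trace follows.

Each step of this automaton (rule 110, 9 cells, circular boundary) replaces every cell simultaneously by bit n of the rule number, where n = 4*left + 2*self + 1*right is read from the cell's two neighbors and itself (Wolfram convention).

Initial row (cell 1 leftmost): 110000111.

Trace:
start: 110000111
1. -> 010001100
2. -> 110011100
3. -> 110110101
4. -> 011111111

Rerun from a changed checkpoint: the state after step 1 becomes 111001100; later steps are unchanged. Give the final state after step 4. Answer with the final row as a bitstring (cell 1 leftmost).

000011100

state after step 1 := 111001100
2. -> 101011101
3. -> 111110111
4. -> 000011100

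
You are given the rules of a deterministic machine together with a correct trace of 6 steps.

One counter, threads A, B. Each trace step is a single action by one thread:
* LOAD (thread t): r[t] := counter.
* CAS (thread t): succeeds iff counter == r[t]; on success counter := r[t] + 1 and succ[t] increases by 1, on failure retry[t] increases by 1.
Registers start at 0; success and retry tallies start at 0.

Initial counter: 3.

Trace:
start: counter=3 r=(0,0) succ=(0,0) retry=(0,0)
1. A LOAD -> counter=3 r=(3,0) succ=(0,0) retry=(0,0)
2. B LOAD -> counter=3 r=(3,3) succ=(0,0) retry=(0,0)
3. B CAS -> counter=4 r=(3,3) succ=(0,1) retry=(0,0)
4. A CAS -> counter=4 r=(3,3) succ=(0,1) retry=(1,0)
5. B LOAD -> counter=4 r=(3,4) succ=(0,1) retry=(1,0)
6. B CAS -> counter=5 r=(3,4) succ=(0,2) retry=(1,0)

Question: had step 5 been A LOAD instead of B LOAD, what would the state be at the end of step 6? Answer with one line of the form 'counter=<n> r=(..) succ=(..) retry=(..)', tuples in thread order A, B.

counter=4 r=(4,3) succ=(0,1) retry=(1,1)

(re-executing from step 5 with the substitution; state before step 5: counter=4 r=(3,3) succ=(0,1) retry=(1,0))
5. A LOAD -> counter=4 r=(4,3) succ=(0,1) retry=(1,0)
6. B CAS -> counter=4 r=(4,3) succ=(0,1) retry=(1,1)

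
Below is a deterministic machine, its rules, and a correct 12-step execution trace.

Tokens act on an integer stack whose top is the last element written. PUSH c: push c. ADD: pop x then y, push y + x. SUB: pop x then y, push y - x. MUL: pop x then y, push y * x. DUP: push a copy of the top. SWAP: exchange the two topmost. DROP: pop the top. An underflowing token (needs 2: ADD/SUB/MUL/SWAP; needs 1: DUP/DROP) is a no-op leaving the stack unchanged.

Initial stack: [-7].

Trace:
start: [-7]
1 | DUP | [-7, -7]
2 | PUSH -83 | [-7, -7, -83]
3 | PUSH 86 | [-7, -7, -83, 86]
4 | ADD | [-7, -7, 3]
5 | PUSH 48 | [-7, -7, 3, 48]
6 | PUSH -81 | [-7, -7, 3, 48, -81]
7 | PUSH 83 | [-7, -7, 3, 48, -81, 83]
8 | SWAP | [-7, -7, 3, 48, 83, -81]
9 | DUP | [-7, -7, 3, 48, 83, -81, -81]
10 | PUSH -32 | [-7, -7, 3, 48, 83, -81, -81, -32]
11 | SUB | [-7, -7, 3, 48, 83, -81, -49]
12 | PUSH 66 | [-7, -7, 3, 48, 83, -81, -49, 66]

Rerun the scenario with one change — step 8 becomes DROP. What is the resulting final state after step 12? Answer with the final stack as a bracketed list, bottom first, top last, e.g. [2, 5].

(re-executing from step 8 with the substitution; state before step 8: [-7, -7, 3, 48, -81, 83])
8 | DROP | [-7, -7, 3, 48, -81]
9 | DUP | [-7, -7, 3, 48, -81, -81]
10 | PUSH -32 | [-7, -7, 3, 48, -81, -81, -32]
11 | SUB | [-7, -7, 3, 48, -81, -49]
12 | PUSH 66 | [-7, -7, 3, 48, -81, -49, 66]

[-7, -7, 3, 48, -81, -49, 66]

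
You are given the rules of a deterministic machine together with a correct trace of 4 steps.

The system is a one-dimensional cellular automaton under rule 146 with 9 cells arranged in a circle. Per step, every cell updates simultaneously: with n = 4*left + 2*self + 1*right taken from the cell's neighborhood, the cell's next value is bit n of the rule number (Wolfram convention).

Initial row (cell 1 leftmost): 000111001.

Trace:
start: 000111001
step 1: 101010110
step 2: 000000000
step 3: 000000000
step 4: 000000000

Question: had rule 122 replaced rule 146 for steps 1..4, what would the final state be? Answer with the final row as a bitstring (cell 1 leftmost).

(re-executing steps 1..4 under rule 122; state before step 1: 000111001)
step 1: 101101110
step 2: 011111011
step 3: 110001111
step 4: 011011000

011011000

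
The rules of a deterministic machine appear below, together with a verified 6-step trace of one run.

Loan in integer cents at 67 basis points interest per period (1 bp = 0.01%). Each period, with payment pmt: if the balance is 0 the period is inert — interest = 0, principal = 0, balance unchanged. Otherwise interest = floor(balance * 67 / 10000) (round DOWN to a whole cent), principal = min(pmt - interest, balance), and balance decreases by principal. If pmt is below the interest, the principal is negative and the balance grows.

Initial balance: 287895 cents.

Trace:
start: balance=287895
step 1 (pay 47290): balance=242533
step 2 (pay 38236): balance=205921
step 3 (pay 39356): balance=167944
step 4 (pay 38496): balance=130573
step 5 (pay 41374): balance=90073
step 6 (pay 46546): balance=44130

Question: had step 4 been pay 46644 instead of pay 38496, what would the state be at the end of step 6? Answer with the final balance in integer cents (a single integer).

35873

(re-executing from step 4 with the substitution; state before step 4: balance=167944)
step 4 (pay 46644): balance=122425
step 5 (pay 41374): balance=81871
step 6 (pay 46546): balance=35873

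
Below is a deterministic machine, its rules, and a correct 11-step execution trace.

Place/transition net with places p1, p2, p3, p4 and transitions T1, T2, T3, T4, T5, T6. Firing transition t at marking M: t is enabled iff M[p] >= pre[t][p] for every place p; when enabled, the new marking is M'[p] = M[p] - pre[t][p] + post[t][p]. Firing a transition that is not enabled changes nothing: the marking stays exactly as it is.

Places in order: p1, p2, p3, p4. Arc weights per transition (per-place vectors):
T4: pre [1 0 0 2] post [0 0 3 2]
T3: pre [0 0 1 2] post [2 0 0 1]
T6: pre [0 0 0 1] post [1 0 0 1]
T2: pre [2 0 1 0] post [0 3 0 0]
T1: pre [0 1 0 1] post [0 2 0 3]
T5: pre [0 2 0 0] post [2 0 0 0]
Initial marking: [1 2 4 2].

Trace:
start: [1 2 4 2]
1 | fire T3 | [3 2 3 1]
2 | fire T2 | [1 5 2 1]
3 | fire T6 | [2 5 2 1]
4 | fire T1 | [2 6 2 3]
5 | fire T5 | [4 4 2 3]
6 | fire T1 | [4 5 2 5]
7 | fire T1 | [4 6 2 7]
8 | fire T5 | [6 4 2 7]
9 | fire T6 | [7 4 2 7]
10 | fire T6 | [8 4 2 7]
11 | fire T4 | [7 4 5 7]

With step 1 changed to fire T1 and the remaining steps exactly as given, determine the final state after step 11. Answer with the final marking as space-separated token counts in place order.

7 2 7 10

(re-executing from step 1 with the substitution; state before step 1: [1 2 4 2])
1 | fire T1 | [1 3 4 4]
2 | fire T2 | [1 3 4 4]
3 | fire T6 | [2 3 4 4]
4 | fire T1 | [2 4 4 6]
5 | fire T5 | [4 2 4 6]
6 | fire T1 | [4 3 4 8]
7 | fire T1 | [4 4 4 10]
8 | fire T5 | [6 2 4 10]
9 | fire T6 | [7 2 4 10]
10 | fire T6 | [8 2 4 10]
11 | fire T4 | [7 2 7 10]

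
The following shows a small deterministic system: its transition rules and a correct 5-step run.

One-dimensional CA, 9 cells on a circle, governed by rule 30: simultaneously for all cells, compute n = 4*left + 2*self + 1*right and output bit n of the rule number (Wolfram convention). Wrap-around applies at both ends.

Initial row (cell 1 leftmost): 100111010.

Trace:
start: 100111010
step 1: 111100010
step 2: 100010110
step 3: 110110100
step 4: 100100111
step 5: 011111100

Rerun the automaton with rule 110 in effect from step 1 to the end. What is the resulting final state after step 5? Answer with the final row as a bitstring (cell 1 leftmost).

(re-executing steps 1..5 under rule 110; state before step 1: 100111010)
step 1: 101101111
step 2: 111111000
step 3: 100001001
step 4: 100011011
step 5: 100111110

100111110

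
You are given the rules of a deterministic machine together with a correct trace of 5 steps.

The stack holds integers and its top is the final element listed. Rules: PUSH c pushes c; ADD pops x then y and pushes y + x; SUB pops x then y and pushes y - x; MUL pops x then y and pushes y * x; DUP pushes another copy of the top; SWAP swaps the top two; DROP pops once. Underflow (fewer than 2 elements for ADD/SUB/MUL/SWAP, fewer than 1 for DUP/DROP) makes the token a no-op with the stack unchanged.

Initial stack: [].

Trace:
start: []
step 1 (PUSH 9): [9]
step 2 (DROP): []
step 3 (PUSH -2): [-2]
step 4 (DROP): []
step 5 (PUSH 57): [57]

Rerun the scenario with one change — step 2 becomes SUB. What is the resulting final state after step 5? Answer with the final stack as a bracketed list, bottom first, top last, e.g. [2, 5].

[9, 57]

(re-executing from step 2 with the substitution; state before step 2: [9])
step 2 (SUB): [9]
step 3 (PUSH -2): [9, -2]
step 4 (DROP): [9]
step 5 (PUSH 57): [9, 57]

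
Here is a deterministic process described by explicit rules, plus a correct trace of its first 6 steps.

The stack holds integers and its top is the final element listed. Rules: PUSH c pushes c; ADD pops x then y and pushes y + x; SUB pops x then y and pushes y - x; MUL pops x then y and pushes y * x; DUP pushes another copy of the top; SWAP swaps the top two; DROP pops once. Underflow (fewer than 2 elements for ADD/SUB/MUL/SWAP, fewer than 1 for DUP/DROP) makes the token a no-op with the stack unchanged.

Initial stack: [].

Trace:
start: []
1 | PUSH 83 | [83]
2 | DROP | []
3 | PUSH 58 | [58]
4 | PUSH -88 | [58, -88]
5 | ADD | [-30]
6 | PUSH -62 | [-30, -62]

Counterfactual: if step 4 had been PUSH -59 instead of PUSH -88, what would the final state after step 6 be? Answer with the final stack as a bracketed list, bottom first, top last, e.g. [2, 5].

[-1, -62]

(re-executing from step 4 with the substitution; state before step 4: [58])
4 | PUSH -59 | [58, -59]
5 | ADD | [-1]
6 | PUSH -62 | [-1, -62]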